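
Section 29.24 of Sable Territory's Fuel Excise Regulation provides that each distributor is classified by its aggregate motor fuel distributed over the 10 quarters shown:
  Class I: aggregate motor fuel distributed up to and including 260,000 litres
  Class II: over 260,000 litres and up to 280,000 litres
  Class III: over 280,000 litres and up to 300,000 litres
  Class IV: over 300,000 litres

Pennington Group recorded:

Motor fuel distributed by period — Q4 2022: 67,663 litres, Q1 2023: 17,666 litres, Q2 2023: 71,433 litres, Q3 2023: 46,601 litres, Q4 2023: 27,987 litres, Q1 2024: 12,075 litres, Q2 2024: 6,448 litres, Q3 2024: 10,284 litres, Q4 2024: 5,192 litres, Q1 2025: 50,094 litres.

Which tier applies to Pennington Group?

Aggregate motor fuel distributed: 67,663 litres + 17,666 litres + 71,433 litres + 46,601 litres + 27,987 litres + 12,075 litres + 6,448 litres + 10,284 litres + 5,192 litres + 50,094 litres = 315,443 litres.
315,443 litres > 300,000 litres, so Class IV applies.

Class IV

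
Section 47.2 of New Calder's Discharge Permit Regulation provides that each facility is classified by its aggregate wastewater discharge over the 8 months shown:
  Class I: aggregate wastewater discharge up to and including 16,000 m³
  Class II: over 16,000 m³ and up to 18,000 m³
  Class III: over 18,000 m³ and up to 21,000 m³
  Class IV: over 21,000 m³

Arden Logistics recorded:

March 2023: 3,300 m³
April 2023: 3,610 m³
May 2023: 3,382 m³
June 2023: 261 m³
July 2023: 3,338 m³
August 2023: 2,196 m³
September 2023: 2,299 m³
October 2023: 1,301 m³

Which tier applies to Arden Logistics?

Class III

Aggregate wastewater discharge: 3,300 m³ + 3,610 m³ + 3,382 m³ + 261 m³ + 3,338 m³ + 2,196 m³ + 2,299 m³ + 1,301 m³ = 19,687 m³.
18,000 m³ < 19,687 m³ ≤ 21,000 m³, so Class III applies.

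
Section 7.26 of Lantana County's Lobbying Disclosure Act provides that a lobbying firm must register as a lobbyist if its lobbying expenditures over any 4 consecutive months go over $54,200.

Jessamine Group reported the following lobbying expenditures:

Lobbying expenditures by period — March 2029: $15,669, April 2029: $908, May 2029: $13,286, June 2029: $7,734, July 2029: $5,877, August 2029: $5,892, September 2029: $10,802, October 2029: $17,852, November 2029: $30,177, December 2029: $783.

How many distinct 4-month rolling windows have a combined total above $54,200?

2

March 2029–June 2029: $15,669 + $908 + $13,286 + $7,734 = $37,597 (under)
April 2029–July 2029: $908 + $13,286 + $7,734 + $5,877 = $27,805 (under)
May 2029–August 2029: $13,286 + $7,734 + $5,877 + $5,892 = $32,789 (under)
June 2029–September 2029: $7,734 + $5,877 + $5,892 + $10,802 = $30,305 (under)
July 2029–October 2029: $5,877 + $5,892 + $10,802 + $17,852 = $40,423 (under)
August 2029–November 2029: $5,892 + $10,802 + $17,852 + $30,177 = $64,723 (over)
September 2029–December 2029: $10,802 + $17,852 + $30,177 + $783 = $59,614 (over)
2 windows exceed the threshold.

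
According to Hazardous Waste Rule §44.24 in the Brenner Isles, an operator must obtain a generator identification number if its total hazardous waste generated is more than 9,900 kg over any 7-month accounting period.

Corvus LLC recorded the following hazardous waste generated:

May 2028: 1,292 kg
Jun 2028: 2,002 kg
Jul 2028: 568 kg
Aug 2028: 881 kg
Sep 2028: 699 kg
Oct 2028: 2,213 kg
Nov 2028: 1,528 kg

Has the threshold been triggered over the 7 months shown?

No

Total hazardous waste generated: 1,292 kg + 2,002 kg + 568 kg + 881 kg + 699 kg + 2,213 kg + 1,528 kg = 9,183 kg.
9,183 kg ≤ 9,900 kg, so the threshold is not exceeded.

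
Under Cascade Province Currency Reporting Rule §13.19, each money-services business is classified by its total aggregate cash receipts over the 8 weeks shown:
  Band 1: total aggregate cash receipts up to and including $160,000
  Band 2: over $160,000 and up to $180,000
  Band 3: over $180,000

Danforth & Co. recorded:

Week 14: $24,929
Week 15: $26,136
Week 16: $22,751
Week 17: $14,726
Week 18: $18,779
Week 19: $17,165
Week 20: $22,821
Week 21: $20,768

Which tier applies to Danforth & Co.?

Band 2

Total aggregate cash receipts: $24,929 + $26,136 + $22,751 + $14,726 + $18,779 + $17,165 + $22,821 + $20,768 = $168,075.
$160,000 < $168,075 ≤ $180,000, so Band 2 applies.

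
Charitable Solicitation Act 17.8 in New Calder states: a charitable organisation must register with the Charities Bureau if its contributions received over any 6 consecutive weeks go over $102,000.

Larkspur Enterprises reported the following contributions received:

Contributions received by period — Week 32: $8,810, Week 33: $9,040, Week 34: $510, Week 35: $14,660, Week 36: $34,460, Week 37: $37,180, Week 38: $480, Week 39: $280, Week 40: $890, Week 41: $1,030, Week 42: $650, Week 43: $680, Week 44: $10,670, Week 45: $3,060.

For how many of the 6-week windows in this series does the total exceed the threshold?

1

Week 32–Week 37: $8,810 + $9,040 + $510 + $14,660 + $34,460 + $37,180 = $104,660 (over)
Week 33–Week 38: $9,040 + $510 + $14,660 + $34,460 + $37,180 + $480 = $96,330 (under)
Week 34–Week 39: $510 + $14,660 + $34,460 + $37,180 + $480 + $280 = $87,570 (under)
Week 35–Week 40: $14,660 + $34,460 + $37,180 + $480 + $280 + $890 = $87,950 (under)
Week 36–Week 41: $34,460 + $37,180 + $480 + $280 + $890 + $1,030 = $74,320 (under)
Week 37–Week 42: $37,180 + $480 + $280 + $890 + $1,030 + $650 = $40,510 (under)
Week 38–Week 43: $480 + $280 + $890 + $1,030 + $650 + $680 = $4,010 (under)
Week 39–Week 44: $280 + $890 + $1,030 + $650 + $680 + $10,670 = $14,200 (under)
Week 40–Week 45: $890 + $1,030 + $650 + $680 + $10,670 + $3,060 = $16,980 (under)
1 window exceeds the threshold.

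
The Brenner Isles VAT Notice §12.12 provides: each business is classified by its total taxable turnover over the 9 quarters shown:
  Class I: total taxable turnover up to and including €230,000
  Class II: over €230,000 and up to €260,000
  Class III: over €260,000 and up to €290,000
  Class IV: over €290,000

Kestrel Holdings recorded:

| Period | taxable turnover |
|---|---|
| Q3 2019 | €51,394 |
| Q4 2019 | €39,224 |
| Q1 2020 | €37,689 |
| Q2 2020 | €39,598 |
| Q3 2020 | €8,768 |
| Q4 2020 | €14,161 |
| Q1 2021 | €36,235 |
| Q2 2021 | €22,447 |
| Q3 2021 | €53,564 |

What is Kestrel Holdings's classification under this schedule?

Total taxable turnover: €51,394 + €39,224 + €37,689 + €39,598 + €8,768 + €14,161 + €36,235 + €22,447 + €53,564 = €303,080.
€303,080 > €290,000, so Class IV applies.

Class IV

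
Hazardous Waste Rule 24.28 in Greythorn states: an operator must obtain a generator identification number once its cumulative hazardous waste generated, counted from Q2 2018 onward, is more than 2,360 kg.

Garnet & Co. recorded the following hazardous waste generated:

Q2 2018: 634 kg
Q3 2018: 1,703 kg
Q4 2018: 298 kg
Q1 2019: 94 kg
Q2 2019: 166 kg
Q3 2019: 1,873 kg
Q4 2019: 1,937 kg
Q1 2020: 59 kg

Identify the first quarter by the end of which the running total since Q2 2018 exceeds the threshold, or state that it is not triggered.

Through Q2 2018: 634 kg
Through Q3 2018: 2,337 kg
Through Q4 2018: 2,635 kg ← exceeds threshold

Q4 2018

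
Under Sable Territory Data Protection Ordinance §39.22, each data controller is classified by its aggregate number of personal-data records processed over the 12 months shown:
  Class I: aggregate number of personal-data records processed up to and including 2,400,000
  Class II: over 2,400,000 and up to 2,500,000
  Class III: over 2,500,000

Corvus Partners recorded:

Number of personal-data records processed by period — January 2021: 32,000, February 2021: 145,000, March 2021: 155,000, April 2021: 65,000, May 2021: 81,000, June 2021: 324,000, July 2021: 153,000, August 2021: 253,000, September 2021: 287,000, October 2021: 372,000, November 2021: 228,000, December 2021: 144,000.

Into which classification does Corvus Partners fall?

Class I

Aggregate number of personal-data records processed: 32,000 + 145,000 + 155,000 + 65,000 + 81,000 + 324,000 + 153,000 + 253,000 + 287,000 + 372,000 + 228,000 + 144,000 = 2,239,000.
2,239,000 ≤ 2,400,000, so Class I applies.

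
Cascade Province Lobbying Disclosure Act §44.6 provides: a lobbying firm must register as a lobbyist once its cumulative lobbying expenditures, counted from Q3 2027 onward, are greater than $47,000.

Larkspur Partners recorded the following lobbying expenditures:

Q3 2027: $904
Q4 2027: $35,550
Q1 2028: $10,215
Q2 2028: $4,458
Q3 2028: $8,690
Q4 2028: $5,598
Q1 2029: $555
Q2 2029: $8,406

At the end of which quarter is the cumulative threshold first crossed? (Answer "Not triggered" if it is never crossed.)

Q2 2028

Through Q3 2027: $904
Through Q4 2027: $36,454
Through Q1 2028: $46,669
Through Q2 2028: $51,127 ← exceeds threshold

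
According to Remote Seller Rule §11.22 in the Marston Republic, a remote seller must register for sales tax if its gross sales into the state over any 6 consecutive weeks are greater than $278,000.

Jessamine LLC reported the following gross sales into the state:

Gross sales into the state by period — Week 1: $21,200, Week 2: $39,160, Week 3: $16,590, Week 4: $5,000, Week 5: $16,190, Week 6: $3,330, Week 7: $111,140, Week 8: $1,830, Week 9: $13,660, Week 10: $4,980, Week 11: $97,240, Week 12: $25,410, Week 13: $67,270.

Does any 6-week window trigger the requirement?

Week 1–Week 6: $21,200 + $39,160 + $16,590 + $5,000 + $16,190 + $3,330 = $101,470 (under)
Week 2–Week 7: $39,160 + $16,590 + $5,000 + $16,190 + $3,330 + $111,140 = $191,410 (under)
Week 3–Week 8: $16,590 + $5,000 + $16,190 + $3,330 + $111,140 + $1,830 = $154,080 (under)
Week 4–Week 9: $5,000 + $16,190 + $3,330 + $111,140 + $1,830 + $13,660 = $151,150 (under)
Week 5–Week 10: $16,190 + $3,330 + $111,140 + $1,830 + $13,660 + $4,980 = $151,130 (under)
Week 6–Week 11: $3,330 + $111,140 + $1,830 + $13,660 + $4,980 + $97,240 = $232,180 (under)
Week 7–Week 12: $111,140 + $1,830 + $13,660 + $4,980 + $97,240 + $25,410 = $254,260 (under)
Week 8–Week 13: $1,830 + $13,660 + $4,980 + $97,240 + $25,410 + $67,270 = $210,390 (under)
No window exceeds $278,000.

No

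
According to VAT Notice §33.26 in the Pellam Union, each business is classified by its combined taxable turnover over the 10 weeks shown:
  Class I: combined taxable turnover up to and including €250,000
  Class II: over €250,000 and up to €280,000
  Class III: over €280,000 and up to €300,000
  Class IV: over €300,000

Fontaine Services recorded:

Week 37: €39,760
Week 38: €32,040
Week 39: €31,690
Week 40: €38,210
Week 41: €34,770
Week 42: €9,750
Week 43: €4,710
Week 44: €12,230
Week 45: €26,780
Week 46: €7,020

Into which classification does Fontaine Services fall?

Class I

Combined taxable turnover: €39,760 + €32,040 + €31,690 + €38,210 + €34,770 + €9,750 + €4,710 + €12,230 + €26,780 + €7,020 = €236,960.
€236,960 ≤ €250,000, so Class I applies.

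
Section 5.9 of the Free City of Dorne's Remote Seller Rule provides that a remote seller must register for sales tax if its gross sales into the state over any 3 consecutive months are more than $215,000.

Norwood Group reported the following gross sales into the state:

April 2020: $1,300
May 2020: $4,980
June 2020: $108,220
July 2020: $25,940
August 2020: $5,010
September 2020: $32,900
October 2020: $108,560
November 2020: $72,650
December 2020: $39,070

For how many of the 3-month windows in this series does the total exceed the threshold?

1

April 2020–June 2020: $1,300 + $4,980 + $108,220 = $114,500 (under)
May 2020–July 2020: $4,980 + $108,220 + $25,940 = $139,140 (under)
June 2020–August 2020: $108,220 + $25,940 + $5,010 = $139,170 (under)
July 2020–September 2020: $25,940 + $5,010 + $32,900 = $63,850 (under)
August 2020–October 2020: $5,010 + $32,900 + $108,560 = $146,470 (under)
September 2020–November 2020: $32,900 + $108,560 + $72,650 = $214,110 (under)
October 2020–December 2020: $108,560 + $72,650 + $39,070 = $220,280 (over)
1 window exceeds the threshold.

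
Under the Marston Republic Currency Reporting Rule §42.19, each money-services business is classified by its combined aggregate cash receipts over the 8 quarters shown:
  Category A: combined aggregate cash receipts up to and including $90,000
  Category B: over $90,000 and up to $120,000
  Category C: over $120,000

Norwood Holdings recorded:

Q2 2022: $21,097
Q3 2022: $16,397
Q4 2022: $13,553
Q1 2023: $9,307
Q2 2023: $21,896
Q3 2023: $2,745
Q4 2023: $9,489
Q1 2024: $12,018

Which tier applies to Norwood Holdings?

Category B

Combined aggregate cash receipts: $21,097 + $16,397 + $13,553 + $9,307 + $21,896 + $2,745 + $9,489 + $12,018 = $106,502.
$90,000 < $106,502 ≤ $120,000, so Category B applies.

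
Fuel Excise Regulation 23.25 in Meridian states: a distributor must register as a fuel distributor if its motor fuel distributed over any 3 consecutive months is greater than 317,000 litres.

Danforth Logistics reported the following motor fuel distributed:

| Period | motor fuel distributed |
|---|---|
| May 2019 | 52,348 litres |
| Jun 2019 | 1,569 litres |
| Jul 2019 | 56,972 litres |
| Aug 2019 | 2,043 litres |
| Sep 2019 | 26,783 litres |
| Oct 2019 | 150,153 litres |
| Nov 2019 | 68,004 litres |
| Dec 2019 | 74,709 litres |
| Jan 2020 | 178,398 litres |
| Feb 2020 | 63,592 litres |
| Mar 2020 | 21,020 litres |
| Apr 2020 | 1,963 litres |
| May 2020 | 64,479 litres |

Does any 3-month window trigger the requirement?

May 2019–Jul 2019: 52,348 litres + 1,569 litres + 56,972 litres = 110,889 litres (under)
Jun 2019–Aug 2019: 1,569 litres + 56,972 litres + 2,043 litres = 60,584 litres (under)
Jul 2019–Sep 2019: 56,972 litres + 2,043 litres + 26,783 litres = 85,798 litres (under)
Aug 2019–Oct 2019: 2,043 litres + 26,783 litres + 150,153 litres = 178,979 litres (under)
Sep 2019–Nov 2019: 26,783 litres + 150,153 litres + 68,004 litres = 244,940 litres (under)
Oct 2019–Dec 2019: 150,153 litres + 68,004 litres + 74,709 litres = 292,866 litres (under)
Nov 2019–Jan 2020: 68,004 litres + 74,709 litres + 178,398 litres = 321,111 litres (over)
Dec 2019–Feb 2020: 74,709 litres + 178,398 litres + 63,592 litres = 316,699 litres (under)
Jan 2020–Mar 2020: 178,398 litres + 63,592 litres + 21,020 litres = 263,010 litres (under)
Feb 2020–Apr 2020: 63,592 litres + 21,020 litres + 1,963 litres = 86,575 litres (under)
Mar 2020–May 2020: 21,020 litres + 1,963 litres + 64,479 litres = 87,462 litres (under)
At least one window exceeds 317,000 litres.

Yes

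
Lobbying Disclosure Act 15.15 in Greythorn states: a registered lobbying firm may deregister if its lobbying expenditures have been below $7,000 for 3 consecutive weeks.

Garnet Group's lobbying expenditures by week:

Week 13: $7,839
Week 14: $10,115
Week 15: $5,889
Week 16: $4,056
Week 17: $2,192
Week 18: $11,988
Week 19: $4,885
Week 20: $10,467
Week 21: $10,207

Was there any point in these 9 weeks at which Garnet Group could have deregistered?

Yes

Weeks below $7,000: Week 15, Week 16, Week 17, Week 19.
Longest run of consecutive weeks below the threshold: 3.
3 ≥ 3, so Garnet Group became eligible.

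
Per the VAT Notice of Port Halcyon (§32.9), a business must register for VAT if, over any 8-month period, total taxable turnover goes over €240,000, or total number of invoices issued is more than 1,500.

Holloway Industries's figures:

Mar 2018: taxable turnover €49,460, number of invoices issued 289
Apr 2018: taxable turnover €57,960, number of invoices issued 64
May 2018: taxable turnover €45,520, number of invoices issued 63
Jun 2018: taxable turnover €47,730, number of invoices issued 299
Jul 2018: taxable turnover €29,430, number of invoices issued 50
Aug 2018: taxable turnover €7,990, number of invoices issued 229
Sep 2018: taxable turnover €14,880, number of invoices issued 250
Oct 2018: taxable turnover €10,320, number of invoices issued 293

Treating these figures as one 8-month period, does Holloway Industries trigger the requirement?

Yes

Total taxable turnover: €49,460 + €57,960 + €45,520 + €47,730 + €29,430 + €7,990 + €14,880 + €10,320 = €263,290 (> €240,000).
Total number of invoices issued: 289 + 64 + 63 + 299 + 50 + 229 + 250 + 293 = 1,537 (> 1,500).
The test is 'or': at least one threshold is exceeded.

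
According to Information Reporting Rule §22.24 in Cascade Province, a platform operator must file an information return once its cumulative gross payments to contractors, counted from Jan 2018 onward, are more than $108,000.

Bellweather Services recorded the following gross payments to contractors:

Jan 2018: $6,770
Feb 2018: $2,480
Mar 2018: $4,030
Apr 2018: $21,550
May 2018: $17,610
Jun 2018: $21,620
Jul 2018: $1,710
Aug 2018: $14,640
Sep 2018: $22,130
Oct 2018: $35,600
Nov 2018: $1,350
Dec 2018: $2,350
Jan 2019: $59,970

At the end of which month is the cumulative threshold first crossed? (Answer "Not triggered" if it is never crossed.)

Through Jan 2018: $6,770
Through Feb 2018: $9,250
Through Mar 2018: $13,280
Through Apr 2018: $34,830
Through May 2018: $52,440
Through Jun 2018: $74,060
Through Jul 2018: $75,770
Through Aug 2018: $90,410
Through Sep 2018: $112,540 ← exceeds threshold

Sep 2018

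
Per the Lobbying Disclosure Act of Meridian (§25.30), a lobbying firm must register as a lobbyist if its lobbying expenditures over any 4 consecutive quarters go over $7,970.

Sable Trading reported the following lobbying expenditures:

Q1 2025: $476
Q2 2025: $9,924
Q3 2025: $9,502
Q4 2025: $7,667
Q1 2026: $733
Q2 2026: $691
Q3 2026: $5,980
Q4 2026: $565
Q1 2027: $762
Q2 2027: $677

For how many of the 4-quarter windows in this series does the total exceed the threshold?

Q1 2025–Q4 2025: $476 + $9,924 + $9,502 + $7,667 = $27,569 (over)
Q2 2025–Q1 2026: $9,924 + $9,502 + $7,667 + $733 = $27,826 (over)
Q3 2025–Q2 2026: $9,502 + $7,667 + $733 + $691 = $18,593 (over)
Q4 2025–Q3 2026: $7,667 + $733 + $691 + $5,980 = $15,071 (over)
Q1 2026–Q4 2026: $733 + $691 + $5,980 + $565 = $7,969 (under)
Q2 2026–Q1 2027: $691 + $5,980 + $565 + $762 = $7,998 (over)
Q3 2026–Q2 2027: $5,980 + $565 + $762 + $677 = $7,984 (over)
6 windows exceed the threshold.

6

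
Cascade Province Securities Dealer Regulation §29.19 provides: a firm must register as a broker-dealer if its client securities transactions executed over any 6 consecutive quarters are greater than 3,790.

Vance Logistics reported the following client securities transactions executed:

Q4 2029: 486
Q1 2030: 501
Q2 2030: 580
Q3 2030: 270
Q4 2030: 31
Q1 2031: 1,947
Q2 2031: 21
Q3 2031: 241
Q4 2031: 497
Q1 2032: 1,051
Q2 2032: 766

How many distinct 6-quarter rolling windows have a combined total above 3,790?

2

Q4 2029–Q1 2031: 486 + 501 + 580 + 270 + 31 + 1,947 = 3,815 (over)
Q1 2030–Q2 2031: 501 + 580 + 270 + 31 + 1,947 + 21 = 3,350 (under)
Q2 2030–Q3 2031: 580 + 270 + 31 + 1,947 + 21 + 241 = 3,090 (under)
Q3 2030–Q4 2031: 270 + 31 + 1,947 + 21 + 241 + 497 = 3,007 (under)
Q4 2030–Q1 2032: 31 + 1,947 + 21 + 241 + 497 + 1,051 = 3,788 (under)
Q1 2031–Q2 2032: 1,947 + 21 + 241 + 497 + 1,051 + 766 = 4,523 (over)
2 windows exceed the threshold.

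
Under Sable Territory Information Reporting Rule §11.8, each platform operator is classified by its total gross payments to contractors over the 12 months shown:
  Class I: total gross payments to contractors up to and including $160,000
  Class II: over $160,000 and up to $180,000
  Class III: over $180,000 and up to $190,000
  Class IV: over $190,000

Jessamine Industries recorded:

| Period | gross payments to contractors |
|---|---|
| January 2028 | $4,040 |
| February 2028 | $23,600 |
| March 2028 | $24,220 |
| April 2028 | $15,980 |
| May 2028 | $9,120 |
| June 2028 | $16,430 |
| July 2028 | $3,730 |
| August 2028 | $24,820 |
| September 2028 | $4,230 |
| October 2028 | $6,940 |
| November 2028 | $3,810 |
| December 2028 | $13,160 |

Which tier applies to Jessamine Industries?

Total gross payments to contractors: $4,040 + $23,600 + $24,220 + $15,980 + $9,120 + $16,430 + $3,730 + $24,820 + $4,230 + $6,940 + $3,810 + $13,160 = $150,080.
$150,080 ≤ $160,000, so Class I applies.

Class I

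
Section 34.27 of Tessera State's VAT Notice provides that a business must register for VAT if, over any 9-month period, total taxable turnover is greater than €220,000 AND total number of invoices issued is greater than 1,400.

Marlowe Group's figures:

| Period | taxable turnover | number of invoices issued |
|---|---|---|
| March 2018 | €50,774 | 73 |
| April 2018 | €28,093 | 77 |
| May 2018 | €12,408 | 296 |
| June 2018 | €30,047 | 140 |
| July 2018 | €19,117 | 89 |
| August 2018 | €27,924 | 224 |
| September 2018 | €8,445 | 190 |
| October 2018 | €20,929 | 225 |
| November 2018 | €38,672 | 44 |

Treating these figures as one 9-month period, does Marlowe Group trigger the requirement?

No

Total taxable turnover: €50,774 + €28,093 + €12,408 + €30,047 + €19,117 + €27,924 + €8,445 + €20,929 + €38,672 = €236,409 (> €220,000).
Total number of invoices issued: 73 + 77 + 296 + 140 + 89 + 224 + 190 + 225 + 44 = 1,358 (≤ 1,400).
The test is 'and': the rule requires both, and at least one is not exceeded.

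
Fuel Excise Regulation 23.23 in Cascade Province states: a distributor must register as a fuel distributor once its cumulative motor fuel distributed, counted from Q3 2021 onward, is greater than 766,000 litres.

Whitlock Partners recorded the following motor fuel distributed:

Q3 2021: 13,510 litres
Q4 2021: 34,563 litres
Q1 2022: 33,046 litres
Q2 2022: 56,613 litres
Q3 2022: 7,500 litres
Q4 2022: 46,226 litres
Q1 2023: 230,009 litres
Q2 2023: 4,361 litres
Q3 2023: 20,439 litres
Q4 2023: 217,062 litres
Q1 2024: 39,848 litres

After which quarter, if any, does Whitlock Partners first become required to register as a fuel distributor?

Not triggered

Through Q3 2021: 13,510 litres
Through Q4 2021: 48,073 litres
Through Q1 2022: 81,119 litres
Through Q2 2022: 137,732 litres
Through Q3 2022: 145,232 litres
Through Q4 2022: 191,458 litres
Through Q1 2023: 421,467 litres
Through Q2 2023: 425,828 litres
Through Q3 2023: 446,267 litres
Through Q4 2023: 663,329 litres
Through Q1 2024: 703,177 litres
Final cumulative total 703,177 litres ≤ 766,000 litres; the threshold is never exceeded.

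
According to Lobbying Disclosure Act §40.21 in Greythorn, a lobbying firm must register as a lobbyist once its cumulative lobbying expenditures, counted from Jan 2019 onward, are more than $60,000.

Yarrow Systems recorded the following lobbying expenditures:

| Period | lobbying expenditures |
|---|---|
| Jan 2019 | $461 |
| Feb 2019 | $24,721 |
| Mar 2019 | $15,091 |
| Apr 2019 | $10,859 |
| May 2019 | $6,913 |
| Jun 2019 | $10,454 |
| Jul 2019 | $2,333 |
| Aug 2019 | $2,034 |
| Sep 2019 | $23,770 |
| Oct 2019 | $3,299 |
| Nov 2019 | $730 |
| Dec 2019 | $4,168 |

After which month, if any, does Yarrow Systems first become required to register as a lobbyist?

Through Jan 2019: $461
Through Feb 2019: $25,182
Through Mar 2019: $40,273
Through Apr 2019: $51,132
Through May 2019: $58,045
Through Jun 2019: $68,499 ← exceeds threshold

Jun 2019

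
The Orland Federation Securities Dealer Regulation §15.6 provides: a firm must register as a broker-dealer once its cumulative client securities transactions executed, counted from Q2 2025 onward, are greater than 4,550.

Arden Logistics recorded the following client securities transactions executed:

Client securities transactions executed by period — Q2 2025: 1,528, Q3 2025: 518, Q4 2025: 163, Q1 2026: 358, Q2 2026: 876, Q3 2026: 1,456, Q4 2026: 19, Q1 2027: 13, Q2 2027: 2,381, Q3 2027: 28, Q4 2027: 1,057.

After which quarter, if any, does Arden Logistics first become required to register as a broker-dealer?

Q3 2026

Through Q2 2025: 1,528
Through Q3 2025: 2,046
Through Q4 2025: 2,209
Through Q1 2026: 2,567
Through Q2 2026: 3,443
Through Q3 2026: 4,899 ← exceeds threshold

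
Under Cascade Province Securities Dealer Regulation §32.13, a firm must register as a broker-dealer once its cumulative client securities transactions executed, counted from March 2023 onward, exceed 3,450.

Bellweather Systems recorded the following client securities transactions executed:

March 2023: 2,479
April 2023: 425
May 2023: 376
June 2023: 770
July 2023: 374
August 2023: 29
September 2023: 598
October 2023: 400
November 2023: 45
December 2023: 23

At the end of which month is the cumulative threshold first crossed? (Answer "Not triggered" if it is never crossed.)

June 2023

Through March 2023: 2,479
Through April 2023: 2,904
Through May 2023: 3,280
Through June 2023: 4,050 ← exceeds threshold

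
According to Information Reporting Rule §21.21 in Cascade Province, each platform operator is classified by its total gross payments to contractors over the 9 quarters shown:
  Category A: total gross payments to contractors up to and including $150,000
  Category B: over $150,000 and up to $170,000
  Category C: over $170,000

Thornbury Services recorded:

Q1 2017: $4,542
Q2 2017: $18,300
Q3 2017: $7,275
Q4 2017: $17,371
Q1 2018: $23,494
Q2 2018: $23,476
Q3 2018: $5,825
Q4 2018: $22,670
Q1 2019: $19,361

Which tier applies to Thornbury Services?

Total gross payments to contractors: $4,542 + $18,300 + $7,275 + $17,371 + $23,494 + $23,476 + $5,825 + $22,670 + $19,361 = $142,314.
$142,314 ≤ $150,000, so Category A applies.

Category A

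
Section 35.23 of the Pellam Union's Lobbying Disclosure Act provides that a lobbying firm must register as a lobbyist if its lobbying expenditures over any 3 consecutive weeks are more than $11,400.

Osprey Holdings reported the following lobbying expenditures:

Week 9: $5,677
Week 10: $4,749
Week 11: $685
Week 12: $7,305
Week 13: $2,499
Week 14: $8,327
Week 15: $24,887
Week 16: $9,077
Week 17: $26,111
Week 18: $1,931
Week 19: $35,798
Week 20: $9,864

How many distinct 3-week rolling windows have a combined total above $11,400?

8

Week 9–Week 11: $5,677 + $4,749 + $685 = $11,111 (under)
Week 10–Week 12: $4,749 + $685 + $7,305 = $12,739 (over)
Week 11–Week 13: $685 + $7,305 + $2,499 = $10,489 (under)
Week 12–Week 14: $7,305 + $2,499 + $8,327 = $18,131 (over)
Week 13–Week 15: $2,499 + $8,327 + $24,887 = $35,713 (over)
Week 14–Week 16: $8,327 + $24,887 + $9,077 = $42,291 (over)
Week 15–Week 17: $24,887 + $9,077 + $26,111 = $60,075 (over)
Week 16–Week 18: $9,077 + $26,111 + $1,931 = $37,119 (over)
Week 17–Week 19: $26,111 + $1,931 + $35,798 = $63,840 (over)
Week 18–Week 20: $1,931 + $35,798 + $9,864 = $47,593 (over)
8 windows exceed the threshold.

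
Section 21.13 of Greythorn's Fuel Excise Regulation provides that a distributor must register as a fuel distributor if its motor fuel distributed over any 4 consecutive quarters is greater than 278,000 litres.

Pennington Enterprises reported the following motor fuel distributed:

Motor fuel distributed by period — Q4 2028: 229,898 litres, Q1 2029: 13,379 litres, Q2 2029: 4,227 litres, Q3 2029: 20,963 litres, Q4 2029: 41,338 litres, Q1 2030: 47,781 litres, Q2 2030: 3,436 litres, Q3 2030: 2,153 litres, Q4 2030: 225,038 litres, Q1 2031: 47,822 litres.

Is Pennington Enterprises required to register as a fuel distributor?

Q4 2028–Q3 2029: 229,898 litres + 13,379 litres + 4,227 litres + 20,963 litres = 268,467 litres (under)
Q1 2029–Q4 2029: 13,379 litres + 4,227 litres + 20,963 litres + 41,338 litres = 79,907 litres (under)
Q2 2029–Q1 2030: 4,227 litres + 20,963 litres + 41,338 litres + 47,781 litres = 114,309 litres (under)
Q3 2029–Q2 2030: 20,963 litres + 41,338 litres + 47,781 litres + 3,436 litres = 113,518 litres (under)
Q4 2029–Q3 2030: 41,338 litres + 47,781 litres + 3,436 litres + 2,153 litres = 94,708 litres (under)
Q1 2030–Q4 2030: 47,781 litres + 3,436 litres + 2,153 litres + 225,038 litres = 278,408 litres (over)
Q2 2030–Q1 2031: 3,436 litres + 2,153 litres + 225,038 litres + 47,822 litres = 278,449 litres (over)
At least one window exceeds 278,000 litres.

Yes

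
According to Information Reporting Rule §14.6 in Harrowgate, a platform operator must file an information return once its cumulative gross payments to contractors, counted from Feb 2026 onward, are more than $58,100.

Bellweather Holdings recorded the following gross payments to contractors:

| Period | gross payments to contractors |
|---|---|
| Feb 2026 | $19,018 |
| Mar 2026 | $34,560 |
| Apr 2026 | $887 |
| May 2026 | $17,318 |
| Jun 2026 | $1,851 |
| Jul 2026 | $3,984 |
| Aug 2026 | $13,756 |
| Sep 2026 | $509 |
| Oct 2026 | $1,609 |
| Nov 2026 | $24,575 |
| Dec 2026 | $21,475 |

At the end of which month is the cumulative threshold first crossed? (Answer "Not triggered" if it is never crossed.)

Through Feb 2026: $19,018
Through Mar 2026: $53,578
Through Apr 2026: $54,465
Through May 2026: $71,783 ← exceeds threshold

May 2026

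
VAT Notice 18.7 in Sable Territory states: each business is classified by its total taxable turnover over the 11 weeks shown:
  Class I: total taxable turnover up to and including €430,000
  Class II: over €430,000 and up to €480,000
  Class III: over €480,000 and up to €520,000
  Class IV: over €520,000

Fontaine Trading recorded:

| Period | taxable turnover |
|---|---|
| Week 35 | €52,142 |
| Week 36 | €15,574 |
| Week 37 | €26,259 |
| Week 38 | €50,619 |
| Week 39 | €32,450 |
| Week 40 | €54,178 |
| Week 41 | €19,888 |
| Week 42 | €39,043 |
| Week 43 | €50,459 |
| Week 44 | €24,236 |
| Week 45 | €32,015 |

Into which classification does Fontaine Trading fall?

Total taxable turnover: €52,142 + €15,574 + €26,259 + €50,619 + €32,450 + €54,178 + €19,888 + €39,043 + €50,459 + €24,236 + €32,015 = €396,863.
€396,863 ≤ €430,000, so Class I applies.

Class I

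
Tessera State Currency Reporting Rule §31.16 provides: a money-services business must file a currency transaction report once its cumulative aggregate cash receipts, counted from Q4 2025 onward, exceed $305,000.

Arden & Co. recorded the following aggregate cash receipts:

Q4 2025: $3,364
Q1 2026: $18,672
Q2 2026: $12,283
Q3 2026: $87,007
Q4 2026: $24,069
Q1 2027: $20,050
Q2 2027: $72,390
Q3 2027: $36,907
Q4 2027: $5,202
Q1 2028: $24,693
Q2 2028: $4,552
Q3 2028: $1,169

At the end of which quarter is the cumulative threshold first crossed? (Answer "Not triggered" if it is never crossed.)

Q2 2028

Through Q4 2025: $3,364
Through Q1 2026: $22,036
Through Q2 2026: $34,319
Through Q3 2026: $121,326
Through Q4 2026: $145,395
Through Q1 2027: $165,445
Through Q2 2027: $237,835
Through Q3 2027: $274,742
Through Q4 2027: $279,944
Through Q1 2028: $304,637
Through Q2 2028: $309,189 ← exceeds threshold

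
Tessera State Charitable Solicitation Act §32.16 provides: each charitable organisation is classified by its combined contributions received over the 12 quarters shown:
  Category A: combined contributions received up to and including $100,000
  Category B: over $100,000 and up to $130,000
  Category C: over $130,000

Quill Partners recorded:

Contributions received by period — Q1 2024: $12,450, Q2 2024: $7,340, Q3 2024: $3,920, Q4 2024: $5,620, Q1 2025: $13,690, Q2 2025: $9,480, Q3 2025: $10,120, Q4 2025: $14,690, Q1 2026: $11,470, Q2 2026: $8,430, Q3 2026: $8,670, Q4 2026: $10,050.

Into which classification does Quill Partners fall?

Combined contributions received: $12,450 + $7,340 + $3,920 + $5,620 + $13,690 + $9,480 + $10,120 + $14,690 + $11,470 + $8,430 + $8,670 + $10,050 = $115,930.
$100,000 < $115,930 ≤ $130,000, so Category B applies.

Category B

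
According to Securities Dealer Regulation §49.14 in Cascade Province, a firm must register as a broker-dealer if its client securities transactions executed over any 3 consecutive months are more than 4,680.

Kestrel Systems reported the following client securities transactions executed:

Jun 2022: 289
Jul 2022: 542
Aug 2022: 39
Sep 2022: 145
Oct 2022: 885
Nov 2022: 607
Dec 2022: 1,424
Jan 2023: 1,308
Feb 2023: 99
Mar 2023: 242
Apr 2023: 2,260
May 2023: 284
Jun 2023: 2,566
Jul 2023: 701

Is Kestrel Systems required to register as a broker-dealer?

Yes

Jun 2022–Aug 2022: 289 + 542 + 39 = 870 (under)
Jul 2022–Sep 2022: 542 + 39 + 145 = 726 (under)
Aug 2022–Oct 2022: 39 + 145 + 885 = 1,069 (under)
Sep 2022–Nov 2022: 145 + 885 + 607 = 1,637 (under)
Oct 2022–Dec 2022: 885 + 607 + 1,424 = 2,916 (under)
Nov 2022–Jan 2023: 607 + 1,424 + 1,308 = 3,339 (under)
Dec 2022–Feb 2023: 1,424 + 1,308 + 99 = 2,831 (under)
Jan 2023–Mar 2023: 1,308 + 99 + 242 = 1,649 (under)
Feb 2023–Apr 2023: 99 + 242 + 2,260 = 2,601 (under)
Mar 2023–May 2023: 242 + 2,260 + 284 = 2,786 (under)
Apr 2023–Jun 2023: 2,260 + 284 + 2,566 = 5,110 (over)
May 2023–Jul 2023: 284 + 2,566 + 701 = 3,551 (under)
At least one window exceeds 4,680.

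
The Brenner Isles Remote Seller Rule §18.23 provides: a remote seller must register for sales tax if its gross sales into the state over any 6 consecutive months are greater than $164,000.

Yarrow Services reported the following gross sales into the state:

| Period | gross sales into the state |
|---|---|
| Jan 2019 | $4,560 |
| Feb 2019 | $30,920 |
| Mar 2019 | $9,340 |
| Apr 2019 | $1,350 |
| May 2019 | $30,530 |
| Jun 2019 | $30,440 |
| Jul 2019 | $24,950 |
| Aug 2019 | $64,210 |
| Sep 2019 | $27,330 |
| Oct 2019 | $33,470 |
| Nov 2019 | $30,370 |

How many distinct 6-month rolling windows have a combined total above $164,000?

3

Jan 2019–Jun 2019: $4,560 + $30,920 + $9,340 + $1,350 + $30,530 + $30,440 = $107,140 (under)
Feb 2019–Jul 2019: $30,920 + $9,340 + $1,350 + $30,530 + $30,440 + $24,950 = $127,530 (under)
Mar 2019–Aug 2019: $9,340 + $1,350 + $30,530 + $30,440 + $24,950 + $64,210 = $160,820 (under)
Apr 2019–Sep 2019: $1,350 + $30,530 + $30,440 + $24,950 + $64,210 + $27,330 = $178,810 (over)
May 2019–Oct 2019: $30,530 + $30,440 + $24,950 + $64,210 + $27,330 + $33,470 = $210,930 (over)
Jun 2019–Nov 2019: $30,440 + $24,950 + $64,210 + $27,330 + $33,470 + $30,370 = $210,770 (over)
3 windows exceed the threshold.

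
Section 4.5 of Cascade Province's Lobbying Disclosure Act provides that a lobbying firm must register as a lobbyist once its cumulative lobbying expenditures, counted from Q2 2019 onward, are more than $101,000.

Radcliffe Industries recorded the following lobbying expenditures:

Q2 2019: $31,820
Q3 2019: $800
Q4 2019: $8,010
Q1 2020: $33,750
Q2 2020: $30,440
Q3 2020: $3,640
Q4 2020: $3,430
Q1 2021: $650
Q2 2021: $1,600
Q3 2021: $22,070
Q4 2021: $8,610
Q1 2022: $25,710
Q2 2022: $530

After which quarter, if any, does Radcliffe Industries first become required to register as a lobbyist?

Q2 2020

Through Q2 2019: $31,820
Through Q3 2019: $32,620
Through Q4 2019: $40,630
Through Q1 2020: $74,380
Through Q2 2020: $104,820 ← exceeds threshold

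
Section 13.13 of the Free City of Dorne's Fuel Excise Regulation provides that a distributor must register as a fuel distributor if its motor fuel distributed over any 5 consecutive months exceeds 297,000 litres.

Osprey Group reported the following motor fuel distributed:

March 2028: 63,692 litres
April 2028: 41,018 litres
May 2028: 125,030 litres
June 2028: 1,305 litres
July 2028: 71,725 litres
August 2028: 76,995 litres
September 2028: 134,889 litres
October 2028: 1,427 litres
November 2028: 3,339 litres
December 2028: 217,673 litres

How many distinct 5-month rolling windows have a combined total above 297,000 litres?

4

March 2028–July 2028: 63,692 litres + 41,018 litres + 125,030 litres + 1,305 litres + 71,725 litres = 302,770 litres (over)
April 2028–August 2028: 41,018 litres + 125,030 litres + 1,305 litres + 71,725 litres + 76,995 litres = 316,073 litres (over)
May 2028–September 2028: 125,030 litres + 1,305 litres + 71,725 litres + 76,995 litres + 134,889 litres = 409,944 litres (over)
June 2028–October 2028: 1,305 litres + 71,725 litres + 76,995 litres + 134,889 litres + 1,427 litres = 286,341 litres (under)
July 2028–November 2028: 71,725 litres + 76,995 litres + 134,889 litres + 1,427 litres + 3,339 litres = 288,375 litres (under)
August 2028–December 2028: 76,995 litres + 134,889 litres + 1,427 litres + 3,339 litres + 217,673 litres = 434,323 litres (over)
4 windows exceed the threshold.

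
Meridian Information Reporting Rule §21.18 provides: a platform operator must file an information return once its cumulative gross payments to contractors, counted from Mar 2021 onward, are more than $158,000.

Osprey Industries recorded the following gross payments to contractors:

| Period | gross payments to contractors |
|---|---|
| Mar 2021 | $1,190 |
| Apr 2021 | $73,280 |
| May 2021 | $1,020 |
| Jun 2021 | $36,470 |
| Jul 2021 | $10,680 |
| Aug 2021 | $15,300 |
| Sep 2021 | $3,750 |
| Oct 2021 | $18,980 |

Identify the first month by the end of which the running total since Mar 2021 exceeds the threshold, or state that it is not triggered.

Oct 2021

Through Mar 2021: $1,190
Through Apr 2021: $74,470
Through May 2021: $75,490
Through Jun 2021: $111,960
Through Jul 2021: $122,640
Through Aug 2021: $137,940
Through Sep 2021: $141,690
Through Oct 2021: $160,670 ← exceeds threshold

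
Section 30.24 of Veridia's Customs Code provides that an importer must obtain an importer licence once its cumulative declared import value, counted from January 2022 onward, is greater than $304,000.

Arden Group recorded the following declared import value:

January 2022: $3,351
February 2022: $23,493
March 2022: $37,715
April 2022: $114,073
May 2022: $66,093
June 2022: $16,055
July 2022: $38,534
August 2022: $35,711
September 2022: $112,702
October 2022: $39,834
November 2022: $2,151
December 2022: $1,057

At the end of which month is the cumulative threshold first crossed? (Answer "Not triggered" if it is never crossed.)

August 2022

Through January 2022: $3,351
Through February 2022: $26,844
Through March 2022: $64,559
Through April 2022: $178,632
Through May 2022: $244,725
Through June 2022: $260,780
Through July 2022: $299,314
Through August 2022: $335,025 ← exceeds threshold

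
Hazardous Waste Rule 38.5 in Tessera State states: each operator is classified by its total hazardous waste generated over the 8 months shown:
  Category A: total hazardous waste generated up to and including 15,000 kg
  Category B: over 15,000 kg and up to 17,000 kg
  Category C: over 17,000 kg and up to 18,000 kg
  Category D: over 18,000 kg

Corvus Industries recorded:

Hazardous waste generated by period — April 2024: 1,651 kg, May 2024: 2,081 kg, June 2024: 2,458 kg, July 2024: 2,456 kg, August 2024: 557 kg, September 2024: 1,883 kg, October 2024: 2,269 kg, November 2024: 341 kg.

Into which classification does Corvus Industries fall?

Total hazardous waste generated: 1,651 kg + 2,081 kg + 2,458 kg + 2,456 kg + 557 kg + 1,883 kg + 2,269 kg + 341 kg = 13,696 kg.
13,696 kg ≤ 15,000 kg, so Category A applies.

Category A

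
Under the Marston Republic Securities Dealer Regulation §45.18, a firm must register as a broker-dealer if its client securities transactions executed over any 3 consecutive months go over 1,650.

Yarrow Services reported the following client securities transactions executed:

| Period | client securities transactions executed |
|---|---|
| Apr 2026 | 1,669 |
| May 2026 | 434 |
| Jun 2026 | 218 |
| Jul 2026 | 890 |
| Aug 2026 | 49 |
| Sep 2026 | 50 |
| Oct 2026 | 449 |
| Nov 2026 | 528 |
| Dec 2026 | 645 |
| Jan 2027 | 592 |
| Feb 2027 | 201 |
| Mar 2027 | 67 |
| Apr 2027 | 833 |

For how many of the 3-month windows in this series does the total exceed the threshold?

2

Apr 2026–Jun 2026: 1,669 + 434 + 218 = 2,321 (over)
May 2026–Jul 2026: 434 + 218 + 890 = 1,542 (under)
Jun 2026–Aug 2026: 218 + 890 + 49 = 1,157 (under)
Jul 2026–Sep 2026: 890 + 49 + 50 = 989 (under)
Aug 2026–Oct 2026: 49 + 50 + 449 = 548 (under)
Sep 2026–Nov 2026: 50 + 449 + 528 = 1,027 (under)
Oct 2026–Dec 2026: 449 + 528 + 645 = 1,622 (under)
Nov 2026–Jan 2027: 528 + 645 + 592 = 1,765 (over)
Dec 2026–Feb 2027: 645 + 592 + 201 = 1,438 (under)
Jan 2027–Mar 2027: 592 + 201 + 67 = 860 (under)
Feb 2027–Apr 2027: 201 + 67 + 833 = 1,101 (under)
2 windows exceed the threshold.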